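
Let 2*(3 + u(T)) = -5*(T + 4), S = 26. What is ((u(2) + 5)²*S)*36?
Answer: 158184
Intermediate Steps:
u(T) = -13 - 5*T/2 (u(T) = -3 + (-5*(T + 4))/2 = -3 + (-5*(4 + T))/2 = -3 + (-20 - 5*T)/2 = -3 + (-10 - 5*T/2) = -13 - 5*T/2)
((u(2) + 5)²*S)*36 = (((-13 - 5/2*2) + 5)²*26)*36 = (((-13 - 5) + 5)²*26)*36 = ((-18 + 5)²*26)*36 = ((-13)²*26)*36 = (169*26)*36 = 4394*36 = 158184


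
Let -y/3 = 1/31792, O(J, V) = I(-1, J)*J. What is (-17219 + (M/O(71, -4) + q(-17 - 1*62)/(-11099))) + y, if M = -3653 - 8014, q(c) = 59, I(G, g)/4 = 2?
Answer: -431902653270909/25053017968 ≈ -17240.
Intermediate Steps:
I(G, g) = 8 (I(G, g) = 4*2 = 8)
O(J, V) = 8*J
M = -11667
y = -3/31792 ≈ -9.4363e-5
(-17219 + (M/O(71, -4) + q(-17 - 1*62)/(-11099))) + y = (-17219 + (-11667/(8*71) + 59/(-11099))) - 3/31792 = (-17219 + (-11667/568 + 59*(-1/11099))) - 3/31792 = (-17219 + (-11667*1/568 - 59/11099)) - 3/31792 = (-17219 + (-11667/568 - 59/11099)) - 3/31792 = (-17219 - 129525545/6304232) - 3/31792 = -108682096353/6304232 - 3/31792 = -431902653270909/25053017968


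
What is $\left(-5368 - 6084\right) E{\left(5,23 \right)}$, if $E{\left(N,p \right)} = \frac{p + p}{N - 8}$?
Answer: $\frac{526792}{3} \approx 1.756 \cdot 10^{5}$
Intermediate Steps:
$E{\left(N,p \right)} = \frac{2 p}{-8 + N}$
$\left(-5368 - 6084\right) E{\left(5,23 \right)} = \left(-5368 - 6084\right) 2 \cdot 23 \frac{1}{-8 + 5} = - 11452 \cdot 2 \cdot 23 \frac{1}{-3} = - 11452 \cdot 2 \cdot 23 \left(- \frac{1}{3}\right) = \left(-11452\right) \left(- \frac{46}{3}\right) = \frac{526792}{3}$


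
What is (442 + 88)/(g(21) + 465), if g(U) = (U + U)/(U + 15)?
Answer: 3180/2797 ≈ 1.1369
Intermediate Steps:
g(U) = 2*U/(15 + U) (g(U) = (2*U)/(15 + U) = 2*U/(15 + U))
(442 + 88)/(g(21) + 465) = (442 + 88)/(2*21/(15 + 21) + 465) = 530/(2*21/36 + 465) = 530/(2*21*(1/36) + 465) = 530/(7/6 + 465) = 530/(2797/6) = 530*(6/2797) = 3180/2797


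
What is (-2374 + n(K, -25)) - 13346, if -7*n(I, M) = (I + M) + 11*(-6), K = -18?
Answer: -109931/7 ≈ -15704.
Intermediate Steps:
n(I, M) = 66/7 - I/7 - M/7 (n(I, M) = -((I + M) + 11*(-6))/7 = -((I + M) - 66)/7 = -(-66 + I + M)/7 = 66/7 - I/7 - M/7)
(-2374 + n(K, -25)) - 13346 = (-2374 + (66/7 - ⅐*(-18) - ⅐*(-25))) - 13346 = (-2374 + (66/7 + 18/7 + 25/7)) - 13346 = (-2374 + 109/7) - 13346 = -16509/7 - 13346 = -109931/7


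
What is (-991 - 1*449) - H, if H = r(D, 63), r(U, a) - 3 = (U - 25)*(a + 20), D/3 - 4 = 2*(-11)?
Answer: 5114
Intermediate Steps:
D = -54 (D = 12 + 3*(2*(-11)) = 12 + 3*(-22) = 12 - 66 = -54)
r(U, a) = 3 + (-25 + U)*(20 + a) (r(U, a) = 3 + (U - 25)*(a + 20) = 3 + (-25 + U)*(20 + a))
H = -6554 (H = -497 - 25*63 + 20*(-54) - 54*63 = -497 - 1575 - 1080 - 3402 = -6554)
(-991 - 1*449) - H = (-991 - 1*449) - 1*(-6554) = (-991 - 449) + 6554 = -1440 + 6554 = 5114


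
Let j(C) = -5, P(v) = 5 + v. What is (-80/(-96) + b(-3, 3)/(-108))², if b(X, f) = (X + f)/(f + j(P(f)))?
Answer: 25/36 ≈ 0.69444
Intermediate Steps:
b(X, f) = (X + f)/(-5 + f) (b(X, f) = (X + f)/(f - 5) = (X + f)/(-5 + f))
(-80/(-96) + b(-3, 3)/(-108))² = (-80/(-96) + ((-3 + 3)/(-5 + 3))/(-108))² = (-80*(-1/96) + (0/(-2))*(-1/108))² = (⅚ - ½*0*(-1/108))² = (⅚ + 0*(-1/108))² = (⅚ + 0)² = (⅚)² = 25/36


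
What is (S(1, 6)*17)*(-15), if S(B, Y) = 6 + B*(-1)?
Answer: -1275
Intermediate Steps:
S(B, Y) = 6 - B
(S(1, 6)*17)*(-15) = ((6 - 1*1)*17)*(-15) = ((6 - 1)*17)*(-15) = (5*17)*(-15) = 85*(-15) = -1275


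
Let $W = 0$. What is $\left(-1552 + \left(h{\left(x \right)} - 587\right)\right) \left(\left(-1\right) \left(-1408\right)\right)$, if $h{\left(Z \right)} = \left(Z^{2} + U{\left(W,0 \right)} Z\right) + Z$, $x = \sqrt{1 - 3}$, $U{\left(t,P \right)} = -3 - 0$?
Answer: $-3014528 - 2816 i \sqrt{2} \approx -3.0145 \cdot 10^{6} - 3982.4 i$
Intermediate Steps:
$U{\left(t,P \right)} = -3$ ($U{\left(t,P \right)} = -3 + 0 = -3$)
$x = i \sqrt{2}$ ($x = \sqrt{-2} = i \sqrt{2} \approx 1.4142 i$)
$h{\left(Z \right)} = Z^{2} - 2 Z$ ($h{\left(Z \right)} = \left(Z^{2} - 3 Z\right) + Z = Z^{2} - 2 Z$)
$\left(-1552 + \left(h{\left(x \right)} - 587\right)\right) \left(\left(-1\right) \left(-1408\right)\right) = \left(-1552 - \left(587 - i \sqrt{2} \left(-2 + i \sqrt{2}\right)\right)\right) \left(\left(-1\right) \left(-1408\right)\right) = \left(-1552 - \left(587 - i \sqrt{2} \left(-2 + i \sqrt{2}\right)\right)\right) 1408 = \left(-2139 + i \sqrt{2} \left(-2 + i \sqrt{2}\right)\right) 1408 = -3011712 + 1408 i \sqrt{2} \left(-2 + i \sqrt{2}\right)$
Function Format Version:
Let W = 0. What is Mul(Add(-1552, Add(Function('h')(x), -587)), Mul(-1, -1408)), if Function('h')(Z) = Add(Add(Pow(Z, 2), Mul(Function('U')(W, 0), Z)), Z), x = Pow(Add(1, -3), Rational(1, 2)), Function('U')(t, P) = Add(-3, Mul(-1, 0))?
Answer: Add(-3014528, Mul(-2816, I, Pow(2, Rational(1, 2)))) ≈ Add(-3.0145e+6, Mul(-3982.4, I))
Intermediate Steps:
Function('U')(t, P) = -3 (Function('U')(t, P) = Add(-3, 0) = -3)
x = Mul(I, Pow(2, Rational(1, 2))) (x = Pow(-2, Rational(1, 2)) = Mul(I, Pow(2, Rational(1, 2))) ≈ Mul(1.4142, I))
Function('h')(Z) = Add(Pow(Z, 2), Mul(-2, Z)) (Function('h')(Z) = Add(Add(Pow(Z, 2), Mul(-3, Z)), Z) = Add(Pow(Z, 2), Mul(-2, Z)))
Mul(Add(-1552, Add(Function('h')(x), -587)), Mul(-1, -1408)) = Mul(Add(-1552, Add(Mul(Mul(I, Pow(2, Rational(1, 2))), Add(-2, Mul(I, Pow(2, Rational(1, 2))))), -587)), Mul(-1, -1408)) = Mul(Add(-1552, Add(Mul(I, Pow(2, Rational(1, 2)), Add(-2, Mul(I, Pow(2, Rational(1, 2))))), -587)), 1408) = Mul(Add(-1552, Add(-587, Mul(I, Pow(2, Rational(1, 2)), Add(-2, Mul(I, Pow(2, Rational(1, 2))))))), 1408) = Mul(Add(-2139, Mul(I, Pow(2, Rational(1, 2)), Add(-2, Mul(I, Pow(2, Rational(1, 2)))))), 1408) = Add(-3011712, Mul(1408, I, Pow(2, Rational(1, 2)), Add(-2, Mul(I, Pow(2, Rational(1, 2))))))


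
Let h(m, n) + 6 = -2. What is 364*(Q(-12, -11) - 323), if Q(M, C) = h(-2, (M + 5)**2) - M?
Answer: -116116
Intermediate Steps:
h(m, n) = -8 (h(m, n) = -6 - 2 = -8)
Q(M, C) = -8 - M
364*(Q(-12, -11) - 323) = 364*((-8 - 1*(-12)) - 323) = 364*((-8 + 12) - 323) = 364*(4 - 323) = 364*(-319) = -116116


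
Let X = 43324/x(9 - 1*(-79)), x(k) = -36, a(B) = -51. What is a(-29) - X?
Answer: 10372/9 ≈ 1152.4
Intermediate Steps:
X = -10831/9 (X = 43324/(-36) = 43324*(-1/36) = -10831/9 ≈ -1203.4)
a(-29) - X = -51 - 1*(-10831/9) = -51 + 10831/9 = 10372/9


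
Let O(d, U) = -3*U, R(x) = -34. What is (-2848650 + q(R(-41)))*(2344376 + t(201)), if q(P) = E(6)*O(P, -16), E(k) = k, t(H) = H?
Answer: -6678204032874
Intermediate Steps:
q(P) = 288 (q(P) = 6*(-3*(-16)) = 6*48 = 288)
(-2848650 + q(R(-41)))*(2344376 + t(201)) = (-2848650 + 288)*(2344376 + 201) = -2848362*2344577 = -6678204032874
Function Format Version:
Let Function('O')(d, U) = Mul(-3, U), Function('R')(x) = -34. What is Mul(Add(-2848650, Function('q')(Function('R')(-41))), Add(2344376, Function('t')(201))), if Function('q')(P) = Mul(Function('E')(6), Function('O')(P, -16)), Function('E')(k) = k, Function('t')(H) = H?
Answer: -6678204032874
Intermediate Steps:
Function('q')(P) = 288 (Function('q')(P) = Mul(6, Mul(-3, -16)) = Mul(6, 48) = 288)
Mul(Add(-2848650, Function('q')(Function('R')(-41))), Add(2344376, Function('t')(201))) = Mul(Add(-2848650, 288), Add(2344376, 201)) = Mul(-2848362, 2344577) = -6678204032874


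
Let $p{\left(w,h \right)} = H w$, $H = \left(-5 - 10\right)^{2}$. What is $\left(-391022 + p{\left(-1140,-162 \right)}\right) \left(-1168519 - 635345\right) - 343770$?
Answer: $1168041281238$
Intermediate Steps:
$H = 225$ ($H = \left(-15\right)^{2} = 225$)
$p{\left(w,h \right)} = 225 w$
$\left(-391022 + p{\left(-1140,-162 \right)}\right) \left(-1168519 - 635345\right) - 343770 = \left(-391022 + 225 \left(-1140\right)\right) \left(-1168519 - 635345\right) - 343770 = \left(-391022 - 256500\right) \left(-1803864\right) - 343770 = \left(-647522\right) \left(-1803864\right) - 343770 = 1168041625008 - 343770 = 1168041281238$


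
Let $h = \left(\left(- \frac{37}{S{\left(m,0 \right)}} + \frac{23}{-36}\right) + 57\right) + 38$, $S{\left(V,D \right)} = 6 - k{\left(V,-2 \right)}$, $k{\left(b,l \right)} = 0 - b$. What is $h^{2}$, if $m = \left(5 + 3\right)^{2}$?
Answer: $\frac{13978096441}{1587600} \approx 8804.5$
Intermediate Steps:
$k{\left(b,l \right)} = - b$
$m = 64$ ($m = 8^{2} = 64$)
$S{\left(V,D \right)} = 6 + V$ ($S{\left(V,D \right)} = 6 - - V = 6 + V$)
$h = \frac{118229}{1260}$ ($h = \left(\left(- \frac{37}{6 + 64} + \frac{23}{-36}\right) + 57\right) + 38 = \left(\left(- \frac{37}{70} + 23 \left(- \frac{1}{36}\right)\right) + 57\right) + 38 = \left(\left(\left(-37\right) \frac{1}{70} - \frac{23}{36}\right) + 57\right) + 38 = \left(\left(- \frac{37}{70} - \frac{23}{36}\right) + 57\right) + 38 = \left(- \frac{1471}{1260} + 57\right) + 38 = \frac{70349}{1260} + 38 = \frac{118229}{1260} \approx 93.833$)
$h^{2} = \left(\frac{118229}{1260}\right)^{2} = \frac{13978096441}{1587600}$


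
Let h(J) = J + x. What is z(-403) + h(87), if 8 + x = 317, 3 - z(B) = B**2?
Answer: -162010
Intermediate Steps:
z(B) = 3 - B**2
x = 309 (x = -8 + 317 = 309)
h(J) = 309 + J (h(J) = J + 309 = 309 + J)
z(-403) + h(87) = (3 - 1*(-403)**2) + (309 + 87) = (3 - 1*162409) + 396 = (3 - 162409) + 396 = -162406 + 396 = -162010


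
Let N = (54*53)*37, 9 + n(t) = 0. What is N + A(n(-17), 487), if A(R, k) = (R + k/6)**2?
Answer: 3999673/36 ≈ 1.1110e+5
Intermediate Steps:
n(t) = -9 (n(t) = -9 + 0 = -9)
A(R, k) = (R + k/6)**2 (A(R, k) = (R + k*(1/6))**2 = (R + k/6)**2)
N = 105894 (N = 2862*37 = 105894)
N + A(n(-17), 487) = 105894 + (487 + 6*(-9))**2/36 = 105894 + (487 - 54)**2/36 = 105894 + (1/36)*433**2 = 105894 + (1/36)*187489 = 105894 + 187489/36 = 3999673/36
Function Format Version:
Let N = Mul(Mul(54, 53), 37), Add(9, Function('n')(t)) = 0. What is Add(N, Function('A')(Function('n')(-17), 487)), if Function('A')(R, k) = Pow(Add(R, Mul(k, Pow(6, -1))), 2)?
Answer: Rational(3999673, 36) ≈ 1.1110e+5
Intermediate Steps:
Function('n')(t) = -9 (Function('n')(t) = Add(-9, 0) = -9)
Function('A')(R, k) = Pow(Add(R, Mul(Rational(1, 6), k)), 2) (Function('A')(R, k) = Pow(Add(R, Mul(k, Rational(1, 6))), 2) = Pow(Add(R, Mul(Rational(1, 6), k)), 2))
N = 105894 (N = Mul(2862, 37) = 105894)
Add(N, Function('A')(Function('n')(-17), 487)) = Add(105894, Mul(Rational(1, 36), Pow(Add(487, Mul(6, -9)), 2))) = Add(105894, Mul(Rational(1, 36), Pow(Add(487, -54), 2))) = Add(105894, Mul(Rational(1, 36), Pow(433, 2))) = Add(105894, Mul(Rational(1, 36), 187489)) = Add(105894, Rational(187489, 36)) = Rational(3999673, 36)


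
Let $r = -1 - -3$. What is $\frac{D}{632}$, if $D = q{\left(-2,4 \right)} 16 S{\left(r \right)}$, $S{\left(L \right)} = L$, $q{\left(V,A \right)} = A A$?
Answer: $\frac{64}{79} \approx 0.81013$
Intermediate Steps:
$q{\left(V,A \right)} = A^{2}$
$r = 2$ ($r = -1 + 3 = 2$)
$D = 512$ ($D = 4^{2} \cdot 16 \cdot 2 = 16 \cdot 16 \cdot 2 = 256 \cdot 2 = 512$)
$\frac{D}{632} = \frac{512}{632} = 512 \cdot \frac{1}{632} = \frac{64}{79}$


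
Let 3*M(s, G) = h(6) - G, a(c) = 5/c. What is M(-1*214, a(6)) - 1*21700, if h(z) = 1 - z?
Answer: -390635/18 ≈ -21702.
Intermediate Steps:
M(s, G) = -5/3 - G/3 (M(s, G) = ((1 - 1*6) - G)/3 = ((1 - 6) - G)/3 = (-5 - G)/3 = -5/3 - G/3)
M(-1*214, a(6)) - 1*21700 = (-5/3 - 5/(3*6)) - 1*21700 = (-5/3 - 5/(3*6)) - 21700 = (-5/3 - 1/3*5/6) - 21700 = (-5/3 - 5/18) - 21700 = -35/18 - 21700 = -390635/18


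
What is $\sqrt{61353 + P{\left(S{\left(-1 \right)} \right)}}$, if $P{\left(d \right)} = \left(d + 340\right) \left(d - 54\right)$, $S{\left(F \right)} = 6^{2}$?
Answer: $3 \sqrt{6065} \approx 233.63$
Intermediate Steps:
$S{\left(F \right)} = 36$
$P{\left(d \right)} = \left(-54 + d\right) \left(340 + d\right)$ ($P{\left(d \right)} = \left(340 + d\right) \left(-54 + d\right) = \left(-54 + d\right) \left(340 + d\right)$)
$\sqrt{61353 + P{\left(S{\left(-1 \right)} \right)}} = \sqrt{61353 + \left(-18360 + 36^{2} + 286 \cdot 36\right)} = \sqrt{61353 + \left(-18360 + 1296 + 10296\right)} = \sqrt{61353 - 6768} = \sqrt{54585} = 3 \sqrt{6065}$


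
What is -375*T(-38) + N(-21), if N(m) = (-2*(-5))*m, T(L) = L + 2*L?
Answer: 42540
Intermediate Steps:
T(L) = 3*L
N(m) = 10*m
-375*T(-38) + N(-21) = -1125*(-38) + 10*(-21) = -375*(-114) - 210 = 42750 - 210 = 42540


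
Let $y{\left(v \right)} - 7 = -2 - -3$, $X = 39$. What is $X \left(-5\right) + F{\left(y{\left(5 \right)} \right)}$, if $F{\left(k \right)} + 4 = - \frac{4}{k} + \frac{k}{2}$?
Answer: $- \frac{391}{2} \approx -195.5$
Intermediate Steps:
$y{\left(v \right)} = 8$ ($y{\left(v \right)} = 7 - -1 = 7 + \left(-2 + 3\right) = 7 + 1 = 8$)
$F{\left(k \right)} = -4 + \frac{k}{2} - \frac{4}{k}$ ($F{\left(k \right)} = -4 + \left(- \frac{4}{k} + \frac{k}{2}\right) = -4 + \left(\frac{k}{2} - \frac{4}{k}\right) = -4 + \frac{k}{2} - \frac{4}{k}$)
$X \left(-5\right) + F{\left(y{\left(5 \right)} \right)} = 39 \left(-5\right) - \frac{1}{2} = -195 - \frac{1}{2} = - \frac{391}{2}$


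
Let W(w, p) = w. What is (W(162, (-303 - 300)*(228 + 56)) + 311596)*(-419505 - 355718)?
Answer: -241681972034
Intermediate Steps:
(W(162, (-303 - 300)*(228 + 56)) + 311596)*(-419505 - 355718) = (162 + 311596)*(-419505 - 355718) = 311758*(-775223) = -241681972034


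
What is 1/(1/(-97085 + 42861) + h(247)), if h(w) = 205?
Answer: 54224/11115919 ≈ 0.0048781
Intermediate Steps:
1/(1/(-97085 + 42861) + h(247)) = 1/(1/(-97085 + 42861) + 205) = 1/(1/(-54224) + 205) = 1/(-1/54224 + 205) = 1/(11115919/54224) = 54224/11115919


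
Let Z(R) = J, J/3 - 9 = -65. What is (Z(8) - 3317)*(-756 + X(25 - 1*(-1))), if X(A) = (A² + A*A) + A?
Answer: -2167670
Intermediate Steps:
X(A) = A + 2*A² (X(A) = (A² + A²) + A = 2*A² + A = A + 2*A²)
J = -168 (J = 27 + 3*(-65) = 27 - 195 = -168)
Z(R) = -168
(Z(8) - 3317)*(-756 + X(25 - 1*(-1))) = (-168 - 3317)*(-756 + (25 - 1*(-1))*(1 + 2*(25 - 1*(-1)))) = -3485*(-756 + (25 + 1)*(1 + 2*(25 + 1))) = -3485*(-756 + 26*(1 + 2*26)) = -3485*(-756 + 26*(1 + 52)) = -3485*(-756 + 26*53) = -3485*(-756 + 1378) = -3485*622 = -2167670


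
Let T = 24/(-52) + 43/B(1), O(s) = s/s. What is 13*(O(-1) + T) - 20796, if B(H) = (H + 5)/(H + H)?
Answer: -61808/3 ≈ -20603.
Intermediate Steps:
B(H) = (5 + H)/(2*H) (B(H) = (5 + H)/((2*H)) = (5 + H)*(1/(2*H)) = (5 + H)/(2*H))
O(s) = 1
T = 541/39 (T = 24/(-52) + 43/(((½)*(5 + 1)/1)) = 24*(-1/52) + 43/(((½)*1*6)) = -6/13 + 43/3 = 541/39 ≈ 13.872)
13*(O(-1) + T) - 20796 = 13*(1 + 541/39) - 20796 = 13*(580/39) - 20796 = 580/3 - 20796 = -61808/3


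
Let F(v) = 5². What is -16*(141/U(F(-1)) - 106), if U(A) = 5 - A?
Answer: 9044/5 ≈ 1808.8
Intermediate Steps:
F(v) = 25
-16*(141/U(F(-1)) - 106) = -16*(141/(5 - 1*25) - 106) = -16*(141/(5 - 25) - 106) = -16*(141/(-20) - 106) = -16*(141*(-1/20) - 106) = -16*(-141/20 - 106) = -16*(-2261/20) = 9044/5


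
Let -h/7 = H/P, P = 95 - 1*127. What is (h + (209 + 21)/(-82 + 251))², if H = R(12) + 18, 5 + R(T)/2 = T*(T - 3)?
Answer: 72437121/28561 ≈ 2536.2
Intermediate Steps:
R(T) = -10 + 2*T*(-3 + T) (R(T) = -10 + 2*(T*(T - 3)) = -10 + 2*(T*(-3 + T)) = -10 + 2*T*(-3 + T))
H = 224 (H = (-10 - 6*12 + 2*12²) + 18 = (-10 - 72 + 2*144) + 18 = (-10 - 72 + 288) + 18 = 206 + 18 = 224)
P = -32 (P = 95 - 127 = -32)
h = 49 (h = -1568/(-32) = -1568*(-1)/32 = -7*(-7) = 49)
(h + (209 + 21)/(-82 + 251))² = (49 + (209 + 21)/(-82 + 251))² = (49 + 230/169)² = (8511/169)² = 72437121/28561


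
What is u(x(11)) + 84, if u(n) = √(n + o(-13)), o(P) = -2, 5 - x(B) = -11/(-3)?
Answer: 84 + I*√6/3 ≈ 84.0 + 0.8165*I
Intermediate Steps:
x(B) = 4/3 (x(B) = 5 - (-11)/(-3) = 5 - (-11)*(-1)/3 = 5 - 1*11/3 = 5 - 11/3 = 4/3)
u(n) = √(-2 + n) (u(n) = √(n - 2) = √(-2 + n))
u(x(11)) + 84 = √(-2 + 4/3) + 84 = √(-⅔) + 84 = I*√6/3 + 84 = 84 + I*√6/3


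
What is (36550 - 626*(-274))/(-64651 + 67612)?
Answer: 69358/987 ≈ 70.271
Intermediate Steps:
(36550 - 626*(-274))/(-64651 + 67612) = (36550 + 171524)/2961 = 208074*(1/2961) = 69358/987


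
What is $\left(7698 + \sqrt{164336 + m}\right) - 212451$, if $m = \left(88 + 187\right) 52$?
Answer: $-204753 + 2 \sqrt{44659} \approx -2.0433 \cdot 10^{5}$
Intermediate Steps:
$m = 14300$ ($m = 275 \cdot 52 = 14300$)
$\left(7698 + \sqrt{164336 + m}\right) - 212451 = \left(7698 + \sqrt{164336 + 14300}\right) - 212451 = \left(7698 + \sqrt{178636}\right) - 212451 = \left(7698 + 2 \sqrt{44659}\right) - 212451 = -204753 + 2 \sqrt{44659}$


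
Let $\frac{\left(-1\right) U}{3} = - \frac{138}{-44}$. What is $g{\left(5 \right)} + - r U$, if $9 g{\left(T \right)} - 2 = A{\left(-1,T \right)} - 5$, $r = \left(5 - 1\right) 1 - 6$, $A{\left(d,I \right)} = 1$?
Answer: $- \frac{1885}{99} \approx -19.04$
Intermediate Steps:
$r = -2$ ($r = \left(5 - 1\right) 1 - 6 = 4 \cdot 1 - 6 = 4 - 6 = -2$)
$U = - \frac{207}{22}$ ($U = - 3 \left(- \frac{138}{-44}\right) = - 3 \left(\left(-138\right) \left(- \frac{1}{44}\right)\right) = \left(-3\right) \frac{69}{22} = - \frac{207}{22} \approx -9.4091$)
$g{\left(T \right)} = - \frac{2}{9}$ ($g{\left(T \right)} = \frac{2}{9} + \frac{1 - 5}{9} = \frac{2}{9} + \frac{1}{9} \left(-4\right) = \frac{2}{9} - \frac{4}{9} = - \frac{2}{9}$)
$g{\left(5 \right)} + - r U = - \frac{2}{9} + \left(-1\right) \left(-2\right) \left(- \frac{207}{22}\right) = - \frac{2}{9} + 2 \left(- \frac{207}{22}\right) = - \frac{2}{9} - \frac{207}{11} = - \frac{1885}{99}$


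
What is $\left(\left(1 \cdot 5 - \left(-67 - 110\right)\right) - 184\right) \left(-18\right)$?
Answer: $36$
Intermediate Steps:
$\left(\left(1 \cdot 5 - \left(-67 - 110\right)\right) - 184\right) \left(-18\right) = \left(\left(5 - -177\right) - 184\right) \left(-18\right) = \left(\left(5 + 177\right) - 184\right) \left(-18\right) = \left(182 - 184\right) \left(-18\right) = \left(-2\right) \left(-18\right) = 36$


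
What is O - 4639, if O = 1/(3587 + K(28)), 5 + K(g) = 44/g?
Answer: -116369308/25085 ≈ -4639.0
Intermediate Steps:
K(g) = -5 + 44/g
O = 7/25085 (O = 1/(3587 + (-5 + 44/28)) = 1/(3587 + (-5 + 44*(1/28))) = 1/(3587 + (-5 + 11/7)) = 1/(3587 - 24/7) = 1/(25085/7) = 7/25085 ≈ 0.00027905)
O - 4639 = 7/25085 - 4639 = -116369308/25085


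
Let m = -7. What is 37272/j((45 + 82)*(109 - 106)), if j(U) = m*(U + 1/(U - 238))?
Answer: -1332474/95347 ≈ -13.975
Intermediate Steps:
j(U) = -7*U - 7/(-238 + U) (j(U) = -7*(U + 1/(U - 238)) = -7*(U + 1/(-238 + U)) = -7*U - 7/(-238 + U))
37272/j((45 + 82)*(109 - 106)) = 37272/((7*(-1 - ((45 + 82)*(109 - 106))**2 + 238*((45 + 82)*(109 - 106)))/(-238 + (45 + 82)*(109 - 106)))) = 37272/((7*(-1 - (127*3)**2 + 238*(127*3))/(-238 + 127*3))) = 37272/((7*(-1 - 1*381**2 + 238*381)/(-238 + 381))) = 37272/((7*(-1 - 1*145161 + 90678)/143)) = 37272/((7*(1/143)*(-1 - 145161 + 90678))) = 37272/((7*(1/143)*(-54484))) = 37272/(-381388/143) = 37272*(-143/381388) = -1332474/95347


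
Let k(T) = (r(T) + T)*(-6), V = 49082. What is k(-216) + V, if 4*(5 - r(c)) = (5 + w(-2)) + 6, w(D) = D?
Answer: 100723/2 ≈ 50362.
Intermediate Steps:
r(c) = 11/4 (r(c) = 5 - ((5 - 2) + 6)/4 = 5 - (3 + 6)/4 = 5 - ¼*9 = 5 - 9/4 = 11/4)
k(T) = -33/2 - 6*T (k(T) = (11/4 + T)*(-6) = -33/2 - 6*T)
k(-216) + V = (-33/2 - 6*(-216)) + 49082 = (-33/2 + 1296) + 49082 = 2559/2 + 49082 = 100723/2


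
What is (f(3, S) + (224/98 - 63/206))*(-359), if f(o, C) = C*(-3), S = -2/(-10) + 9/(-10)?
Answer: -5280172/3605 ≈ -1464.7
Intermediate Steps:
S = -7/10 (S = -2*(-⅒) + 9*(-⅒) = ⅕ - 9/10 = -7/10 ≈ -0.70000)
f(o, C) = -3*C
(f(3, S) + (224/98 - 63/206))*(-359) = (-3*(-7/10) + (224/98 - 63/206))*(-359) = (21/10 + (224*(1/98) - 63*1/206))*(-359) = (21/10 + (16/7 - 63/206))*(-359) = (21/10 + 2855/1442)*(-359) = (14708/3605)*(-359) = -5280172/3605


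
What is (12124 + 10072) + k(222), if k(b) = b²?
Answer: 71480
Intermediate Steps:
(12124 + 10072) + k(222) = (12124 + 10072) + 222² = 22196 + 49284 = 71480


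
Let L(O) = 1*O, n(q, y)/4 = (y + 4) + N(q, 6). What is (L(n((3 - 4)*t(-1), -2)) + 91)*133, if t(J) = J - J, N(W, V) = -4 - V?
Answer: 7847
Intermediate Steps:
t(J) = 0
n(q, y) = -24 + 4*y (n(q, y) = 4*((y + 4) + (-4 - 1*6)) = 4*((4 + y) + (-4 - 6)) = 4*((4 + y) - 10) = 4*(-6 + y) = -24 + 4*y)
L(O) = O
(L(n((3 - 4)*t(-1), -2)) + 91)*133 = ((-24 + 4*(-2)) + 91)*133 = ((-24 - 8) + 91)*133 = (-32 + 91)*133 = 59*133 = 7847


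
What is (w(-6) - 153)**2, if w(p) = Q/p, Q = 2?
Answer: 211600/9 ≈ 23511.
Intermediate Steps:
w(p) = 2/p
(w(-6) - 153)**2 = (2/(-6) - 153)**2 = (2*(-1/6) - 153)**2 = (-1/3 - 153)**2 = (-460/3)**2 = 211600/9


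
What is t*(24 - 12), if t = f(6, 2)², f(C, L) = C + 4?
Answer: 1200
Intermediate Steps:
f(C, L) = 4 + C
t = 100 (t = (4 + 6)² = 10² = 100)
t*(24 - 12) = 100*(24 - 12) = 100*12 = 1200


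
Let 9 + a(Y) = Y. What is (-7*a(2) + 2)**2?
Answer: 2601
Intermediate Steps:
a(Y) = -9 + Y
(-7*a(2) + 2)**2 = (-7*(-9 + 2) + 2)**2 = (-7*(-7) + 2)**2 = (49 + 2)**2 = 51**2 = 2601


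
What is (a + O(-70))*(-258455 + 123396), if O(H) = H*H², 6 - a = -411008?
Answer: -9185902826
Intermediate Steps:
a = 411014 (a = 6 - 1*(-411008) = 6 + 411008 = 411014)
O(H) = H³
(a + O(-70))*(-258455 + 123396) = (411014 + (-70)³)*(-258455 + 123396) = (411014 - 343000)*(-135059) = 68014*(-135059) = -9185902826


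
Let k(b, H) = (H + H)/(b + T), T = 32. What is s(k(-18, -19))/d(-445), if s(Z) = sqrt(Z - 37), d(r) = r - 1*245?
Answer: -I*sqrt(1946)/4830 ≈ -0.0091332*I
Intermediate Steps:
d(r) = -245 + r (d(r) = r - 245 = -245 + r)
k(b, H) = 2*H/(32 + b) (k(b, H) = (H + H)/(b + 32) = (2*H)/(32 + b) = 2*H/(32 + b))
s(Z) = sqrt(-37 + Z)
s(k(-18, -19))/d(-445) = sqrt(-37 + 2*(-19)/(32 - 18))/(-245 - 445) = sqrt(-37 + 2*(-19)/14)/(-690) = sqrt(-37 + 2*(-19)*(1/14))*(-1/690) = sqrt(-37 - 19/7)*(-1/690) = sqrt(-278/7)*(-1/690) = (I*sqrt(1946)/7)*(-1/690) = -I*sqrt(1946)/4830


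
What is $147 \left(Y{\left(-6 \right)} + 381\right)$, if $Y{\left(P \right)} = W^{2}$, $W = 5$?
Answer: $59682$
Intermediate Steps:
$Y{\left(P \right)} = 25$ ($Y{\left(P \right)} = 5^{2} = 25$)
$147 \left(Y{\left(-6 \right)} + 381\right) = 147 \left(25 + 381\right) = 147 \cdot 406 = 59682$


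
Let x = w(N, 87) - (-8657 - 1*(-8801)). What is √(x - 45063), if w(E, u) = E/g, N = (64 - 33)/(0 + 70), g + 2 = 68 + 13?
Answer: I*√1382470574870/5530 ≈ 212.62*I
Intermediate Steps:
g = 79 (g = -2 + (68 + 13) = -2 + 81 = 79)
N = 31/70 ≈ 0.44286
w(E, u) = E/79
x = -796289/5530 (x = (1/79)*(31/70) - (-8657 - 1*(-8801)) = 31/5530 - (-8657 + 8801) = 31/5530 - 1*144 = 31/5530 - 144 = -796289/5530 ≈ -143.99)
√(x - 45063) = √(-796289/5530 - 45063) = √(-249994679/5530) = I*√1382470574870/5530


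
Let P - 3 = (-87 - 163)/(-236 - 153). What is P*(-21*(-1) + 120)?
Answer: 199797/389 ≈ 513.62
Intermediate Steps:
P = 1417/389 (P = 3 + (-87 - 163)/(-236 - 153) = 3 - 250/(-389) = 3 - 250*(-1/389) = 3 + 250/389 = 1417/389 ≈ 3.6427)
P*(-21*(-1) + 120) = 1417*(-21*(-1) + 120)/389 = 1417*(21 + 120)/389 = (1417/389)*141 = 199797/389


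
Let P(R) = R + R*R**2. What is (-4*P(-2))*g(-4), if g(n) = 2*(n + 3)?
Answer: -80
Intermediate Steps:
g(n) = 6 + 2*n (g(n) = 2*(3 + n) = 6 + 2*n)
P(R) = R + R**3
(-4*P(-2))*g(-4) = (-4*(-2 + (-2)**3))*(6 + 2*(-4)) = (-4*(-2 - 8))*(6 - 8) = -4*(-10)*(-2) = 40*(-2) = -80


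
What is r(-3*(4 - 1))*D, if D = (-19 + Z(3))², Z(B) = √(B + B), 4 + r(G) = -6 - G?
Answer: -367 + 38*√6 ≈ -273.92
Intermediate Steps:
r(G) = -10 - G (r(G) = -4 + (-6 - G) = -10 - G)
Z(B) = √2*√B (Z(B) = √(2*B) = √2*√B)
D = (-19 + √6)² (D = (-19 + √2*√3)² = (-19 + √6)² ≈ 273.92)
r(-3*(4 - 1))*D = (-10 - (-3)*(4 - 1))*(19 - √6)² = (-10 - (-3)*3)*(19 - √6)² = (-10 - 1*(-9))*(19 - √6)² = (-10 + 9)*(19 - √6)² = -(19 - √6)²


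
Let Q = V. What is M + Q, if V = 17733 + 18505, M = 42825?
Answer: 79063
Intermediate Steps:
V = 36238
Q = 36238
M + Q = 42825 + 36238 = 79063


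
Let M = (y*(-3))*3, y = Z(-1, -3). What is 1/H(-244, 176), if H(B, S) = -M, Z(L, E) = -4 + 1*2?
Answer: -1/18 ≈ -0.055556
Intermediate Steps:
Z(L, E) = -2 (Z(L, E) = -4 + 2 = -2)
y = -2
M = 18 (M = -2*(-3)*3 = 6*3 = 18)
H(B, S) = -18 (H(B, S) = -1*18 = -18)
1/H(-244, 176) = 1/(-18) = -1/18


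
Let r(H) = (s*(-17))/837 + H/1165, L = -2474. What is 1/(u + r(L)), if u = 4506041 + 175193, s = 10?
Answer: 975105/4564692410782 ≈ 2.1362e-7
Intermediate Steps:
u = 4681234
r(H) = -170/837 + H/1165 (r(H) = (10*(-17))/837 + H/1165 = -170*1/837 + H*(1/1165) = -170/837 + H/1165)
1/(u + r(L)) = 1/(4681234 + (-170/837 + (1/1165)*(-2474))) = 1/(4681234 + (-170/837 - 2474/1165)) = 1/(4681234 - 2268788/975105) = 1/(4564692410782/975105) = 975105/4564692410782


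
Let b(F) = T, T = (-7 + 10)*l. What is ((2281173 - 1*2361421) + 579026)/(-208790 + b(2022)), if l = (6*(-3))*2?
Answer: -249389/104449 ≈ -2.3877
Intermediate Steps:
l = -36 (l = -18*2 = -36)
T = -108 (T = (-7 + 10)*(-36) = 3*(-36) = -108)
b(F) = -108
((2281173 - 1*2361421) + 579026)/(-208790 + b(2022)) = ((2281173 - 1*2361421) + 579026)/(-208790 - 108) = ((2281173 - 2361421) + 579026)/(-208898) = (-80248 + 579026)*(-1/208898) = 498778*(-1/208898) = -249389/104449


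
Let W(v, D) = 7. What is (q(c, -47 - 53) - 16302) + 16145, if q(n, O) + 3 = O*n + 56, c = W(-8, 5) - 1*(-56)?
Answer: -6404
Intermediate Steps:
c = 63 (c = 7 - 1*(-56) = 7 + 56 = 63)
q(n, O) = 53 + O*n (q(n, O) = -3 + (O*n + 56) = -3 + (56 + O*n) = 53 + O*n)
(q(c, -47 - 53) - 16302) + 16145 = ((53 + (-47 - 53)*63) - 16302) + 16145 = ((53 - 100*63) - 16302) + 16145 = ((53 - 6300) - 16302) + 16145 = (-6247 - 16302) + 16145 = -22549 + 16145 = -6404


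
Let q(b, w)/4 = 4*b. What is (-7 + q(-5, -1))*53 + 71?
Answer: -4540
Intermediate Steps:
q(b, w) = 16*b (q(b, w) = 4*(4*b) = 16*b)
(-7 + q(-5, -1))*53 + 71 = (-7 + 16*(-5))*53 + 71 = (-7 - 80)*53 + 71 = -87*53 + 71 = -4611 + 71 = -4540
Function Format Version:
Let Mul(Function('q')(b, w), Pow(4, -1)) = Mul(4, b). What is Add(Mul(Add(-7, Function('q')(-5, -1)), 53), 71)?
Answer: -4540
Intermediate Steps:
Function('q')(b, w) = Mul(16, b) (Function('q')(b, w) = Mul(4, Mul(4, b)) = Mul(16, b))
Add(Mul(Add(-7, Function('q')(-5, -1)), 53), 71) = Add(Mul(Add(-7, Mul(16, -5)), 53), 71) = Add(Mul(Add(-7, -80), 53), 71) = Add(Mul(-87, 53), 71) = Add(-4611, 71) = -4540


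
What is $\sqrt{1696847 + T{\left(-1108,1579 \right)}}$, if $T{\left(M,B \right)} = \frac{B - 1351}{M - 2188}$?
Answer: $\frac{\sqrt{288029585426}}{412} \approx 1302.6$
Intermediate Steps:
$T{\left(M,B \right)} = \frac{-1351 + B}{-2188 + M}$
$\sqrt{1696847 + T{\left(-1108,1579 \right)}} = \sqrt{1696847 + \frac{-1351 + 1579}{-2188 - 1108}} = \sqrt{1696847 + \frac{1}{-3296} \cdot 228} = \sqrt{1696847 - \frac{57}{824}} = \sqrt{\frac{1398201871}{824}} = \frac{\sqrt{288029585426}}{412}$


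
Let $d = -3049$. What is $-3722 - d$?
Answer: $-673$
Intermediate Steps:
$-3722 - d = -3722 - -3049 = -3722 + 3049 = -673$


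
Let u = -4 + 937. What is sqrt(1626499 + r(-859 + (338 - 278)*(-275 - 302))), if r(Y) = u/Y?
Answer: 4*sqrt(127960683682822)/35479 ≈ 1275.3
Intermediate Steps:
u = 933
r(Y) = 933/Y
sqrt(1626499 + r(-859 + (338 - 278)*(-275 - 302))) = sqrt(1626499 + 933/(-859 + (338 - 278)*(-275 - 302))) = sqrt(1626499 + 933/(-859 + 60*(-577))) = sqrt(1626499 + 933/(-859 - 34620)) = sqrt(1626499 + 933/(-35479)) = sqrt(1626499 + 933*(-1/35479)) = sqrt(1626499 - 933/35479) = sqrt(57706557088/35479) = 4*sqrt(127960683682822)/35479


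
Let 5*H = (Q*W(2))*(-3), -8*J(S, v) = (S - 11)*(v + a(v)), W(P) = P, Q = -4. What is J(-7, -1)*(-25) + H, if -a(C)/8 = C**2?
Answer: 10221/20 ≈ 511.05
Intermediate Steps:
a(C) = -8*C**2
J(S, v) = -(-11 + S)*(v - 8*v**2)/8 (J(S, v) = -(S - 11)*(v - 8*v**2)/8 = -(-11 + S)*(v - 8*v**2)/8)
H = 24/5 (H = (-4*2*(-3))/5 = (-8*(-3))/5 = (1/5)*24 = 24/5 ≈ 4.8000)
J(-7, -1)*(-25) + H = ((1/8)*(-1)*(11 - 1*(-7) - 88*(-1) + 8*(-7)*(-1)))*(-25) + 24/5 = ((1/8)*(-1)*(11 + 7 + 88 + 56))*(-25) + 24/5 = ((1/8)*(-1)*162)*(-25) + 24/5 = -81/4*(-25) + 24/5 = 2025/4 + 24/5 = 10221/20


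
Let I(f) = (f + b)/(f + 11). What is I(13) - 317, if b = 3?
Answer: -949/3 ≈ -316.33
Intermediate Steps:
I(f) = (3 + f)/(11 + f) (I(f) = (f + 3)/(f + 11) = (3 + f)/(11 + f))
I(13) - 317 = (3 + 13)/(11 + 13) - 317 = 16/24 - 317 = (1/24)*16 - 317 = ⅔ - 317 = -949/3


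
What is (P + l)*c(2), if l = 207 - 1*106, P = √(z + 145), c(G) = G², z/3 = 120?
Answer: 404 + 4*√505 ≈ 493.89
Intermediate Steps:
z = 360 (z = 3*120 = 360)
P = √505 (P = √(360 + 145) = √505 ≈ 22.472)
l = 101 (l = 207 - 106 = 101)
(P + l)*c(2) = (√505 + 101)*2² = (101 + √505)*4 = 404 + 4*√505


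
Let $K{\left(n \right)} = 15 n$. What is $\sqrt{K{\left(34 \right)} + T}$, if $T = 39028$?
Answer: $\sqrt{39538} \approx 198.84$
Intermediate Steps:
$\sqrt{K{\left(34 \right)} + T} = \sqrt{15 \cdot 34 + 39028} = \sqrt{510 + 39028} = \sqrt{39538}$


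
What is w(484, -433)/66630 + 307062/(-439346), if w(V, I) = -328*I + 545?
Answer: 7029596469/4878937330 ≈ 1.4408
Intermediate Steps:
w(V, I) = 545 - 328*I
w(484, -433)/66630 + 307062/(-439346) = (545 - 328*(-433))/66630 + 307062/(-439346) = (545 + 142024)*(1/66630) + 307062*(-1/439346) = 142569*(1/66630) - 153531/219673 = 47523/22210 - 153531/219673 = 7029596469/4878937330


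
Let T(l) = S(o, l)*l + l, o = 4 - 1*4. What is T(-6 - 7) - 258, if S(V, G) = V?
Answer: -271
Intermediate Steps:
o = 0 (o = 4 - 4 = 0)
T(l) = l (T(l) = 0*l + l = 0 + l = l)
T(-6 - 7) - 258 = (-6 - 7) - 258 = -13 - 258 = -271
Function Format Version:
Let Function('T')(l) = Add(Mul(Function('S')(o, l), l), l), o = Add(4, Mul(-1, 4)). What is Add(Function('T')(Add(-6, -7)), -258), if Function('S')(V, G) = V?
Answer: -271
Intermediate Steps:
o = 0 (o = Add(4, -4) = 0)
Function('T')(l) = l (Function('T')(l) = Add(Mul(0, l), l) = Add(0, l) = l)
Add(Function('T')(Add(-6, -7)), -258) = Add(Add(-6, -7), -258) = Add(-13, -258) = -271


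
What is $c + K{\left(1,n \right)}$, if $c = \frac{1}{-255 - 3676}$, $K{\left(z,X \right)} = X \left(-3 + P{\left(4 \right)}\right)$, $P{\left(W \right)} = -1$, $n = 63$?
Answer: $- \frac{990613}{3931} \approx -252.0$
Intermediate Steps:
$K{\left(z,X \right)} = - 4 X$ ($K{\left(z,X \right)} = X \left(-3 - 1\right) = X \left(-4\right) = - 4 X$)
$c = - \frac{1}{3931}$ ($c = \frac{1}{-3931} = - \frac{1}{3931} \approx -0.00025439$)
$c + K{\left(1,n \right)} = - \frac{1}{3931} - 252 = - \frac{990613}{3931}$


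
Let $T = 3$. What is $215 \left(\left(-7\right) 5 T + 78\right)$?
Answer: $-5805$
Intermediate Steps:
$215 \left(\left(-7\right) 5 T + 78\right) = 215 \left(\left(-7\right) 5 \cdot 3 + 78\right) = 215 \left(\left(-35\right) 3 + 78\right) = 215 \left(-105 + 78\right) = 215 \left(-27\right) = -5805$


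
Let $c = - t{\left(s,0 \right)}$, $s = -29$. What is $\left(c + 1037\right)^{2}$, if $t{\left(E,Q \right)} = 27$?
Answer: $1020100$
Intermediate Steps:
$c = -27$ ($c = \left(-1\right) 27 = -27$)
$\left(c + 1037\right)^{2} = \left(-27 + 1037\right)^{2} = 1010^{2} = 1020100$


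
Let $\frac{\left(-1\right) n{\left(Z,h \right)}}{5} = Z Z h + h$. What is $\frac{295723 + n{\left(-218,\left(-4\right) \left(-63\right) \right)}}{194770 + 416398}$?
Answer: $- \frac{59585777}{611168} \approx -97.495$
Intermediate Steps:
$n{\left(Z,h \right)} = - 5 h - 5 h Z^{2}$ ($n{\left(Z,h \right)} = - 5 \left(Z Z h + h\right) = - 5 \left(Z^{2} h + h\right) = - 5 \left(h Z^{2} + h\right) = - 5 \left(h + h Z^{2}\right) = - 5 h - 5 h Z^{2}$)
$\frac{295723 + n{\left(-218,\left(-4\right) \left(-63\right) \right)}}{194770 + 416398} = \frac{295723 - 5 \left(\left(-4\right) \left(-63\right)\right) \left(1 + \left(-218\right)^{2}\right)}{194770 + 416398} = \frac{295723 - 1260 \left(1 + 47524\right)}{611168} = \left(295723 - 1260 \cdot 47525\right) \frac{1}{611168} = \left(295723 - 59881500\right) \frac{1}{611168} = \left(-59585777\right) \frac{1}{611168} = - \frac{59585777}{611168}$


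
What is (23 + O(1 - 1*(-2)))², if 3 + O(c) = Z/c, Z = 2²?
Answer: 4096/9 ≈ 455.11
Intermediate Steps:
Z = 4
O(c) = -3 + 4/c
(23 + O(1 - 1*(-2)))² = (23 + (-3 + 4/(1 - 1*(-2))))² = (23 + (-3 + 4/(1 + 2)))² = (23 + (-3 + 4/3))² = (23 - 5/3)² = (64/3)² = 4096/9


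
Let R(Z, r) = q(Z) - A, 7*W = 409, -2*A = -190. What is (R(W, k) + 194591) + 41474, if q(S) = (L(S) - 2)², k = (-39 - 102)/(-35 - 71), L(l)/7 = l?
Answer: 401619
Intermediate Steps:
A = 95 (A = -½*(-190) = 95)
L(l) = 7*l
k = 141/106 (k = -141/(-106) = -141*(-1/106) = 141/106 ≈ 1.3302)
q(S) = (-2 + 7*S)² (q(S) = (7*S - 2)² = (-2 + 7*S)²)
W = 409/7 (W = (⅐)*409 = 409/7 ≈ 58.429)
R(Z, r) = -95 + (-2 + 7*Z)² (R(Z, r) = (-2 + 7*Z)² - 1*95 = (-2 + 7*Z)² - 95 = -95 + (-2 + 7*Z)²)
(R(W, k) + 194591) + 41474 = ((-95 + (-2 + 7*(409/7))²) + 194591) + 41474 = ((-95 + (-2 + 409)²) + 194591) + 41474 = ((-95 + 407²) + 194591) + 41474 = ((-95 + 165649) + 194591) + 41474 = (165554 + 194591) + 41474 = 360145 + 41474 = 401619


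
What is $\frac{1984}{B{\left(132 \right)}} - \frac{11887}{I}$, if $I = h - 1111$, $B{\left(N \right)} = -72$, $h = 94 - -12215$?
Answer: $- \frac{2884087}{100782} \approx -28.617$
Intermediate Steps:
$h = 12309$ ($h = 94 + 12215 = 12309$)
$I = 11198$ ($I = 12309 - 1111 = 11198$)
$\frac{1984}{B{\left(132 \right)}} - \frac{11887}{I} = \frac{1984}{-72} - \frac{11887}{11198} = 1984 \left(- \frac{1}{72}\right) - \frac{11887}{11198} = - \frac{248}{9} - \frac{11887}{11198} = - \frac{2884087}{100782}$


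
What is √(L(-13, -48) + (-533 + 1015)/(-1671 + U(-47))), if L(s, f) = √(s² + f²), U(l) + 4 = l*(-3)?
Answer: √(-184847 + 588289*√2473)/767 ≈ 7.0296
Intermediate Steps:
U(l) = -4 - 3*l (U(l) = -4 + l*(-3) = -4 - 3*l)
L(s, f) = √(f² + s²)
√(L(-13, -48) + (-533 + 1015)/(-1671 + U(-47))) = √(√((-48)² + (-13)²) + (-533 + 1015)/(-1671 + (-4 - 3*(-47)))) = √(√(2304 + 169) + 482/(-1671 + (-4 + 141))) = √(√2473 + 482/(-1671 + 137)) = √(√2473 + 482/(-1534)) = √(√2473 + 482*(-1/1534)) = √(√2473 - 241/767) = √(-241/767 + √2473)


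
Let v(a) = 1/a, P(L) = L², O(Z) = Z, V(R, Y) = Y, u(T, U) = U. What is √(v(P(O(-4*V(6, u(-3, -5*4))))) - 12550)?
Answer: I*√80319999/80 ≈ 112.03*I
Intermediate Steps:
√(v(P(O(-4*V(6, u(-3, -5*4))))) - 12550) = √(1/((-(-20)*4)²) - 12550) = √(1/((-4*(-20))²) - 12550) = √(1/(80²) - 12550) = √(1/6400 - 12550) = √(-80319999/6400) = I*√80319999/80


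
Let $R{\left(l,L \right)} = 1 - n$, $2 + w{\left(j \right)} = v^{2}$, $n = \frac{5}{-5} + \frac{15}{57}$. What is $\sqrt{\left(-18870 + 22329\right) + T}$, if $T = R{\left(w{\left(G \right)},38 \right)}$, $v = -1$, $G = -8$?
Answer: $\frac{3 \sqrt{138814}}{19} \approx 58.828$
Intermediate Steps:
$n = - \frac{14}{19}$ ($n = 5 \left(- \frac{1}{5}\right) + 15 \cdot \frac{1}{57} = -1 + \frac{5}{19} = - \frac{14}{19} \approx -0.73684$)
$w{\left(j \right)} = -1$ ($w{\left(j \right)} = -2 + \left(-1\right)^{2} = -2 + 1 = -1$)
$R{\left(l,L \right)} = \frac{33}{19}$ ($R{\left(l,L \right)} = 1 - - \frac{14}{19} = 1 + \frac{14}{19} = \frac{33}{19}$)
$T = \frac{33}{19} \approx 1.7368$
$\sqrt{\left(-18870 + 22329\right) + T} = \sqrt{\left(-18870 + 22329\right) + \frac{33}{19}} = \sqrt{3459 + \frac{33}{19}} = \sqrt{\frac{65754}{19}} = \frac{3 \sqrt{138814}}{19}$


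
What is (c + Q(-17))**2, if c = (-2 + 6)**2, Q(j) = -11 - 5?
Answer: 0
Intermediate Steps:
Q(j) = -16
c = 16 (c = 4**2 = 16)
(c + Q(-17))**2 = (16 - 16)**2 = 0**2 = 0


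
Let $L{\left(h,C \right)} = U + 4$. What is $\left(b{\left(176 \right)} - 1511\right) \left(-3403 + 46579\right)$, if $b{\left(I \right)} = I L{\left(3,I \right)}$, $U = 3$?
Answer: $-12046104$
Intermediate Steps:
$L{\left(h,C \right)} = 7$ ($L{\left(h,C \right)} = 3 + 4 = 7$)
$b{\left(I \right)} = 7 I$ ($b{\left(I \right)} = I 7 = 7 I$)
$\left(b{\left(176 \right)} - 1511\right) \left(-3403 + 46579\right) = \left(7 \cdot 176 - 1511\right) \left(-3403 + 46579\right) = \left(1232 - 1511\right) 43176 = \left(-279\right) 43176 = -12046104$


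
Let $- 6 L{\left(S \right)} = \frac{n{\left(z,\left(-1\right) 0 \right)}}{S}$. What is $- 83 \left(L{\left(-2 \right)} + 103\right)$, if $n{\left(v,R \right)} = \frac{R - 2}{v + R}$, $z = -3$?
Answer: $- \frac{153965}{18} \approx -8553.6$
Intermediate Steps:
$n{\left(v,R \right)} = \frac{-2 + R}{R + v}$
$L{\left(S \right)} = - \frac{1}{9 S}$ ($L{\left(S \right)} = - \frac{\frac{-2 - 0}{\left(-1\right) 0 - 3} \frac{1}{S}}{6} = - \frac{\frac{-2 + 0}{0 - 3} \frac{1}{S}}{6} = - \frac{\frac{1}{-3} \left(-2\right) \frac{1}{S}}{6} = - \frac{\left(- \frac{1}{3}\right) \left(-2\right) \frac{1}{S}}{6} = - \frac{\frac{2}{3} \frac{1}{S}}{6} = - \frac{1}{9 S}$)
$- 83 \left(L{\left(-2 \right)} + 103\right) = - 83 \left(- \frac{1}{9 \left(-2\right)} + 103\right) = - 83 \left(\left(- \frac{1}{9}\right) \left(- \frac{1}{2}\right) + 103\right) = - 83 \left(\frac{1}{18} + 103\right) = \left(-83\right) \frac{1855}{18} = - \frac{153965}{18}$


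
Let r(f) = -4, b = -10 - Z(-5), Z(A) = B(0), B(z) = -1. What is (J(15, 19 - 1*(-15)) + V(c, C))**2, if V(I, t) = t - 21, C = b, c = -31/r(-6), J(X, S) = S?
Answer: 16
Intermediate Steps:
Z(A) = -1
b = -9 (b = -10 - 1*(-1) = -10 + 1 = -9)
c = 31/4 (c = -31/(-4) = -31*(-1/4) = 31/4 ≈ 7.7500)
C = -9
V(I, t) = -21 + t
(J(15, 19 - 1*(-15)) + V(c, C))**2 = ((19 - 1*(-15)) + (-21 - 9))**2 = ((19 + 15) - 30)**2 = (34 - 30)**2 = 4**2 = 16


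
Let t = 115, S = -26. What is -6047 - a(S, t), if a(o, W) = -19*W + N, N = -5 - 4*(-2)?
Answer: -3865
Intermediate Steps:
N = 3 (N = -5 + 8 = 3)
a(o, W) = 3 - 19*W (a(o, W) = -19*W + 3 = 3 - 19*W)
-6047 - a(S, t) = -6047 - (3 - 19*115) = -6047 - (3 - 2185) = -6047 - 1*(-2182) = -6047 + 2182 = -3865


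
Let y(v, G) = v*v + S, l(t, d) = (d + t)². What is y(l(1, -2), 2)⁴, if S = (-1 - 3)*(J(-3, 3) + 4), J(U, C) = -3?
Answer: 81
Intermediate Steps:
S = -4 (S = (-1 - 3)*(-3 + 4) = -4*1 = -4)
y(v, G) = -4 + v² (y(v, G) = v*v - 4 = v² - 4 = -4 + v²)
y(l(1, -2), 2)⁴ = (-4 + ((-2 + 1)²)²)⁴ = (-4 + ((-1)²)²)⁴ = (-4 + 1²)⁴ = (-4 + 1)⁴ = (-3)⁴ = 81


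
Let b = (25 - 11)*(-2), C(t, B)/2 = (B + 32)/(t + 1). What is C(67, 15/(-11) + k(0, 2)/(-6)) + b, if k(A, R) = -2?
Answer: -15197/561 ≈ -27.089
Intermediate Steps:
C(t, B) = 2*(32 + B)/(1 + t) (C(t, B) = 2*((B + 32)/(t + 1)) = 2*((32 + B)/(1 + t)) = 2*(32 + B)/(1 + t))
b = -28 (b = 14*(-2) = -28)
C(67, 15/(-11) + k(0, 2)/(-6)) + b = 2*(32 + (15/(-11) - 2/(-6)))/(1 + 67) - 28 = 2*(32 + (15*(-1/11) - 2*(-⅙)))/68 - 28 = 2*(1/68)*(32 + (-15/11 + ⅓)) - 28 = 2*(1/68)*(32 - 34/33) - 28 = 2*(1/68)*(1022/33) - 28 = 511/561 - 28 = -15197/561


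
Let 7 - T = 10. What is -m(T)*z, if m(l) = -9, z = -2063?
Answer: -18567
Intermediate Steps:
T = -3 (T = 7 - 1*10 = 7 - 10 = -3)
-m(T)*z = -(-9)*(-2063) = -1*18567 = -18567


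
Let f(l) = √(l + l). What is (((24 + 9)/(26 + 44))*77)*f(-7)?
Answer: 363*I*√14/10 ≈ 135.82*I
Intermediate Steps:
f(l) = √2*√l (f(l) = √(2*l) = √2*√l)
(((24 + 9)/(26 + 44))*77)*f(-7) = (((24 + 9)/(26 + 44))*77)*(√2*√(-7)) = ((33/70)*77)*(√2*(I*√7)) = ((33*(1/70))*77)*(I*√14) = ((33/70)*77)*(I*√14) = 363*(I*√14)/10 = 363*I*√14/10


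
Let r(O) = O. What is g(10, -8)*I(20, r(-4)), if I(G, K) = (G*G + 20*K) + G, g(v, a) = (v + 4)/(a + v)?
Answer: 2380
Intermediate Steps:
g(v, a) = (4 + v)/(a + v)
I(G, K) = G + G² + 20*K (I(G, K) = (G² + 20*K) + G = G + G² + 20*K)
g(10, -8)*I(20, r(-4)) = ((4 + 10)/(-8 + 10))*(20 + 20² + 20*(-4)) = (14/2)*(20 + 400 - 80) = ((½)*14)*340 = 7*340 = 2380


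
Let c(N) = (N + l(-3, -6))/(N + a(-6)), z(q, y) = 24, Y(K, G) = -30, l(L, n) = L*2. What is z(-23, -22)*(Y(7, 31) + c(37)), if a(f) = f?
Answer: -696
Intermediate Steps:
l(L, n) = 2*L
c(N) = 1 (c(N) = (N + 2*(-3))/(N - 6) = (N - 6)/(-6 + N) = (-6 + N)/(-6 + N) = 1)
z(-23, -22)*(Y(7, 31) + c(37)) = 24*(-30 + 1) = 24*(-29) = -696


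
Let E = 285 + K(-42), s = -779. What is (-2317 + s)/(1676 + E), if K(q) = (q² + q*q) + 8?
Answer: -3096/5497 ≈ -0.56322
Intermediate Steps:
K(q) = 8 + 2*q² (K(q) = (q² + q²) + 8 = 2*q² + 8 = 8 + 2*q²)
E = 3821 (E = 285 + (8 + 2*(-42)²) = 285 + (8 + 2*1764) = 285 + (8 + 3528) = 285 + 3536 = 3821)
(-2317 + s)/(1676 + E) = (-2317 - 779)/(1676 + 3821) = -3096/5497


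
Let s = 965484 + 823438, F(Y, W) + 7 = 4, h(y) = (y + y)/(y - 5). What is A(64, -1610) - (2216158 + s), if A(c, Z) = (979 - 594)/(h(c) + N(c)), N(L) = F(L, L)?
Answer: -28038805/7 ≈ -4.0055e+6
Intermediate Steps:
h(y) = 2*y/(-5 + y) (h(y) = (2*y)/(-5 + y) = 2*y/(-5 + y))
F(Y, W) = -3 (F(Y, W) = -7 + 4 = -3)
N(L) = -3
s = 1788922
A(c, Z) = 385/(-3 + 2*c/(-5 + c)) (A(c, Z) = (979 - 594)/(2*c/(-5 + c) - 3) = 385/(-3 + 2*c/(-5 + c)))
A(64, -1610) - (2216158 + s) = 385*(-5 + 64)/(15 - 1*64) - (2216158 + 1788922) = 385*59/(15 - 64) - 1*4005080 = 385*59/(-49) - 4005080 = 385*(-1/49)*59 - 4005080 = -3245/7 - 4005080 = -28038805/7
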